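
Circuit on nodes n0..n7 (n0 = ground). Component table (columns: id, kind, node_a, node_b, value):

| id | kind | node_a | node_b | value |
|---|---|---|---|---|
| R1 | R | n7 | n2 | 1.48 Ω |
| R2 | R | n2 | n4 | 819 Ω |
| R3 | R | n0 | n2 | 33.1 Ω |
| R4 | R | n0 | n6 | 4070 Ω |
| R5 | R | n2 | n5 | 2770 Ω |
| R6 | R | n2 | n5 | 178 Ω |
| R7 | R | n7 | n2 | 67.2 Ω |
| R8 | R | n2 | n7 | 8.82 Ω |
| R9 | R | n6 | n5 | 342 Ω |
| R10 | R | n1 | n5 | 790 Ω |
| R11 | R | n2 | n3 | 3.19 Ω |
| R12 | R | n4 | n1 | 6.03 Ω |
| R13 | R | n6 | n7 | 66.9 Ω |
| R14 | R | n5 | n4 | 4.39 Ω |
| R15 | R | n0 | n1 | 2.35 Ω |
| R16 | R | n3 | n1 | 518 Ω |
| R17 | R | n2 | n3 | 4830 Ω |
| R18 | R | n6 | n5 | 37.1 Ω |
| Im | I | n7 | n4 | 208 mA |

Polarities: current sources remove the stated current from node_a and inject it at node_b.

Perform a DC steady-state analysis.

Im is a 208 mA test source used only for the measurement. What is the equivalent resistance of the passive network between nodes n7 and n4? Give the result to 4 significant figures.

R_eq = 24.76 Ω

Apply KCL at each of the 7 non-ground nodes and solve the resulting linear system.
Node n1: branches {R10, R12, R15, R16} → V_1 = 0.2784
Node n2: branches {R1, R2, R3, R5, R6, R7, R8, R11, R17} → V_2 = -3.914
Node n3: branches {R11, R16, R17} → V_3 = -3.888
Node n4: branches {R2, R12, R14, Im} → V_4 = 1.038
Node n5: branches {R5, R6, R9, R10, R14, R18} → V_5 = 0.7043
Node n6: branches {R4, R9, R13, R18} → V_6 = -0.8970
Node n7: branches {R1, R7, R8, R13, Im} → V_7 = -4.113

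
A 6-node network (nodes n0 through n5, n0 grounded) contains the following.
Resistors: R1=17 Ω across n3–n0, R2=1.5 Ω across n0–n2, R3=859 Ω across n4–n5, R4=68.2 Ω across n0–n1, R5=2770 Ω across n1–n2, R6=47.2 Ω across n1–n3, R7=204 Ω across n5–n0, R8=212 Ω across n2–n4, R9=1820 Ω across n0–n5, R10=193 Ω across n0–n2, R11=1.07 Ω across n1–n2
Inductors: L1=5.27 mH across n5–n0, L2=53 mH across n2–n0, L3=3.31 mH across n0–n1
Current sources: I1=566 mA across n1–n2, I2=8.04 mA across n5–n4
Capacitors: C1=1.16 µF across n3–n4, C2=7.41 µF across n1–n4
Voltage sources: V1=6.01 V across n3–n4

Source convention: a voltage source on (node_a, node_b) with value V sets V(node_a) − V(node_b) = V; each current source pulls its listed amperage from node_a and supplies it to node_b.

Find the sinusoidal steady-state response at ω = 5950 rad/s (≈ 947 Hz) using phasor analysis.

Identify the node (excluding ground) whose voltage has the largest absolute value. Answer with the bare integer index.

4

Apply KCL at each of the 5 non-ground nodes and solve the resulting linear system.
Node n1: branches {R4, R5, I1, R6, L3, C2, R11} → V_1 = -0.6956-0.3739j
Node n2: branches {R2, R5, L2, I1, R8, R10, R11} → V_2 = -0.06518-0.2116j
Node n3: branches {R1, R6, C1, V1} → V_3 = 1.475+1.862j
Node n4: branches {R3, C1, I2, R8, C2, V1} → V_4 = -4.535+1.862j
Node n5: branches {L1, R3, I2, R7, R9} → V_5 = -0.1482-0.3869j
Source currents: i(V1)=-0.1328-0.1983j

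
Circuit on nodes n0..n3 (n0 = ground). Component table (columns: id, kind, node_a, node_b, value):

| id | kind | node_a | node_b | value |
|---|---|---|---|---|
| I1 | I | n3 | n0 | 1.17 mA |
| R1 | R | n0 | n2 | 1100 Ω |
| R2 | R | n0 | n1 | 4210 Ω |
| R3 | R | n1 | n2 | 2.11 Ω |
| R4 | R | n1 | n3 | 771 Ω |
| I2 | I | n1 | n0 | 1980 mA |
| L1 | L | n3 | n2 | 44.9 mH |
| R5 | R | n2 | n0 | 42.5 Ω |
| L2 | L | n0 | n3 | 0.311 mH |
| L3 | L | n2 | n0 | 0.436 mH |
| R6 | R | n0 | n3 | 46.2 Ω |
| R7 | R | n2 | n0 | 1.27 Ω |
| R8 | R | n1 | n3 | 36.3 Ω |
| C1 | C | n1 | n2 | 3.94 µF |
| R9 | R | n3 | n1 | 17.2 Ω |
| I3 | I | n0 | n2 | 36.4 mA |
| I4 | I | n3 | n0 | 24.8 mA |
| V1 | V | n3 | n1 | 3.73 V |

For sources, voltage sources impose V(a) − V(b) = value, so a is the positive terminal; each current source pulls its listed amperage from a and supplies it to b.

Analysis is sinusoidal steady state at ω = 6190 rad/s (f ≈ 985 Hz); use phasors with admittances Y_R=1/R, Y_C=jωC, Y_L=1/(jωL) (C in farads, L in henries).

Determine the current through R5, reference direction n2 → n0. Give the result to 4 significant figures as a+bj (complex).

MNA unknowns: 3 node voltages V₁..V_3 plus 1 source current (V1)
I1: z[3]−=0.00117, z[0]+=0.00117
R1: Y=0.0009091+0.000j on G[0,2]
R2: Y=0.0002375+0.000j on G[0,1]
R3: Y=0.4739+0.000j on G[1,2]
R4: Y=0.001297+0.000j on G[1,3]
I2: z[1]−=1.98, z[0]+=1.98
L1: Y=0.000-0.003598j on G[3,2]
R5: Y=0.02353+0.000j on G[2,0]
L2: Y=0.000-0.5195j on G[0,3]
L3: Y=0.000-0.3705j on G[2,0]
R6: Y=0.02165+0.000j on G[0,3]
R7: Y=0.7874+0.000j on G[2,0]
R8: Y=0.02755+0.000j on G[1,3]
C1: Y=0.000+0.02439j on G[1,2]
R9: Y=0.05814+0.000j on G[3,1]
I3: z[0]−=0.0364, z[2]+=0.0364
I4: z[3]−=0.0248, z[0]+=0.0248
V1: row V3−V1=3.73, i_V1 at 3,1
solve → V1=-4.210-1.171j, V2=-1.272-0.8562j, V3=-0.4803-1.171j
aux → i_V1=0.2696-0.2213j

-0.02992-0.02015j A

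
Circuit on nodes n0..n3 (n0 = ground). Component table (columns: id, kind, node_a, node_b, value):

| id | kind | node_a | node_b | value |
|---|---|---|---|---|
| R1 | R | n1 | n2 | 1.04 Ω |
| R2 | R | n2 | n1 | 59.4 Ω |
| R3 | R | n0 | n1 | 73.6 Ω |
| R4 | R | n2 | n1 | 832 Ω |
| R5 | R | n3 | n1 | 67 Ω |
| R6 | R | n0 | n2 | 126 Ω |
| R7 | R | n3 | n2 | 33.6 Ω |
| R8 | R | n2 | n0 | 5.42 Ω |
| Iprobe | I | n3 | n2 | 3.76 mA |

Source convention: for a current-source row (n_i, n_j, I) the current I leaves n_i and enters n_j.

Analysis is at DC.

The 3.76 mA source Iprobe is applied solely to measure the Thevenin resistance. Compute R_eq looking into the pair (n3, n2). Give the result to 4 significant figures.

Apply KCL at each of the 3 non-ground nodes and solve the resulting linear system.
Node n1: branches {R1, R2, R3, R4, R5} → V_1 = -0.001170
Node n2: branches {R1, R2, R4, R6, R7, R8, Iprobe} → V_2 = 8.264e-05
Node n3: branches {R5, R7, Iprobe} → V_3 = -0.08448

R_eq = 22.49 Ω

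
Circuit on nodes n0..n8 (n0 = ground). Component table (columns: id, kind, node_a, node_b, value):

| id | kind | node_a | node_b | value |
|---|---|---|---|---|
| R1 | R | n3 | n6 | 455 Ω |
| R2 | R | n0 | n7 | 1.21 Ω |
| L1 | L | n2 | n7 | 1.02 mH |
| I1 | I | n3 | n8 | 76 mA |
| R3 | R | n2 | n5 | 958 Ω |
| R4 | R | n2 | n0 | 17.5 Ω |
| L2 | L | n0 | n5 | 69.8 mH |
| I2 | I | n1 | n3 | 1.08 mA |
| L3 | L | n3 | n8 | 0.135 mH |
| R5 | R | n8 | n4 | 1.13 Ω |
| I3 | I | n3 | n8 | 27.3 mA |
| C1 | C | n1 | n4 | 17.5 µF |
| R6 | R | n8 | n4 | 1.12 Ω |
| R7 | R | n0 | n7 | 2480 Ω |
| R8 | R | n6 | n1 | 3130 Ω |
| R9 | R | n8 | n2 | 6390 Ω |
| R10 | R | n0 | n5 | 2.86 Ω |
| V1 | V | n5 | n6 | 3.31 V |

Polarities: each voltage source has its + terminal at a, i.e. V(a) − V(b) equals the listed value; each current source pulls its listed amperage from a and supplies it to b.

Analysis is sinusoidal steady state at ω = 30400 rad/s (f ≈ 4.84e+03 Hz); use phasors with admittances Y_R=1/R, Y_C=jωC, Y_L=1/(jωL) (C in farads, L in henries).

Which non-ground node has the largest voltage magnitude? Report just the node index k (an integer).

MNA unknowns: 8 node voltages V₁..V_8 plus 1 source current (V1)
R1: Y=0.002198+0.000j on G[3,6]
R2: Y=0.8264+0.000j on G[0,7]
L1: Y=0.000-0.03225j on G[2,7]
I1: z[3]−=0.076, z[8]+=0.076
R3: Y=0.001044+0.000j on G[2,5]
R4: Y=0.05714+0.000j on G[2,0]
L2: Y=0.000-0.0004713j on G[0,5]
I2: z[1]−=0.00108, z[3]+=0.00108
L3: Y=0.000-0.2437j on G[3,8]
R5: Y=0.8850+0.000j on G[8,4]
I3: z[3]−=0.0273, z[8]+=0.0273
C1: Y=0.000+0.5320j on G[1,4]
R6: Y=0.8929+0.000j on G[8,4]
R7: Y=0.0004032+0.000j on G[0,7]
R8: Y=0.0003195+0.000j on G[6,1]
R9: Y=0.0001565+0.000j on G[8,2]
R10: Y=0.3497+0.000j on G[0,5]
V1: row V5−V6=3.31, i_V1 at 5,6
solve → V1=-3.116+0.3478j, V2=-0.006690-0.002710j, V3=-3.115-0.07555j, V4=-3.115+0.3456j, V5=0.001367-0.0001617j, V6=-3.309-0.0001617j, V7=-0.0001157+0.0002564j, V8=-3.115+0.3457j
aux → i_V1=-0.0004864+5.452e-05j

6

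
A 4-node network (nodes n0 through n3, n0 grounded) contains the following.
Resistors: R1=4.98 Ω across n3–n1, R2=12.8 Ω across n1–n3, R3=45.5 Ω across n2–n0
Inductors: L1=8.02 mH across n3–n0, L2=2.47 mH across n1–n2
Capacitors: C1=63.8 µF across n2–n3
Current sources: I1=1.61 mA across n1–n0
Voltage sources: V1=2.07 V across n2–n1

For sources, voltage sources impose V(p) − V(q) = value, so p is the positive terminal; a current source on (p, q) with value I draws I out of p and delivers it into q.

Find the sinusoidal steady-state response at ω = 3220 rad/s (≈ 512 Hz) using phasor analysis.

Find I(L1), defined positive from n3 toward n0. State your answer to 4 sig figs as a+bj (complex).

-0.01529+0.02838j A

Apply KCL at each of the 3 non-ground nodes and solve the resulting linear system.
Node n1: branches {R1, R2, I1, L2, V1} → V_1 = -1.448-1.291j
Node n2: branches {R3, C1, L2, V1} → V_2 = 0.6223-1.291j
Node n3: branches {R1, R2, L1, C1} → V_3 = -0.7328-0.3948j
Source currents: i(V1)=-0.1978+0.01026j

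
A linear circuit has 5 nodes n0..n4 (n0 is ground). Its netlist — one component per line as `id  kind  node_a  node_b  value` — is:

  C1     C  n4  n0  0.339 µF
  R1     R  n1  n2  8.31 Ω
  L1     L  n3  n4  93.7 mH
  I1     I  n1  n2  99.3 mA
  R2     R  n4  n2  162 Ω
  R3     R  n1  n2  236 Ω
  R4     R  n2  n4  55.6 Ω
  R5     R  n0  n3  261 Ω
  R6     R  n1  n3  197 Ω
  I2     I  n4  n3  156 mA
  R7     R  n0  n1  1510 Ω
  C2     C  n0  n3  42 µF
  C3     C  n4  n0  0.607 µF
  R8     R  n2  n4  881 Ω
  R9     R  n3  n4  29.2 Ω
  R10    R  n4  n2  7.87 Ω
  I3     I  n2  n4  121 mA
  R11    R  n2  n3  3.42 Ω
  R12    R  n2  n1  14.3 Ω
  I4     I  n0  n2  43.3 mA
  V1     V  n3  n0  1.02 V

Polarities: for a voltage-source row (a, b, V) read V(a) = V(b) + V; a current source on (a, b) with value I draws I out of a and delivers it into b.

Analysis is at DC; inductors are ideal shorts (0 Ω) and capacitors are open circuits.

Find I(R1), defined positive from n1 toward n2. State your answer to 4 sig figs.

-0.05950 A

MNA unknowns: 4 node voltages V₁..V_4 plus 2 source currents (L1, V1)
C1: Y=0.000 on G[4,0]
R1: Y=0.1203 on G[1,2]
L1: row V3−V4=0, i_L1 at 3,4
I1: z[1]−=0.0993, z[2]+=0.0993
R2: Y=0.006173 on G[4,2]
R3: Y=0.004237 on G[1,2]
R4: Y=0.01799 on G[2,4]
R5: Y=0.003831 on G[0,3]
R6: Y=0.005076 on G[1,3]
I2: z[4]−=0.156, z[3]+=0.156
R7: Y=0.0006623 on G[0,1]
C2: Y=0.000 on G[0,3]
C3: Y=0.000 on G[4,0]
R8: Y=0.001135 on G[2,4]
R9: Y=0.03425 on G[3,4]
R10: Y=0.1271 on G[4,2]
I3: z[2]−=0.121, z[4]+=0.121
R11: Y=0.2924 on G[2,3]
R12: Y=0.06993 on G[2,1]
I4: z[0]−=0.0433, z[2]+=0.0433
V1: row V3−V0=1.02, i_V1 at 3,0
solve → V1=0.3579, V2=0.8523, V3=1.020, V4=1.020
aux → i_L1=0.06055, i_V1=0.03915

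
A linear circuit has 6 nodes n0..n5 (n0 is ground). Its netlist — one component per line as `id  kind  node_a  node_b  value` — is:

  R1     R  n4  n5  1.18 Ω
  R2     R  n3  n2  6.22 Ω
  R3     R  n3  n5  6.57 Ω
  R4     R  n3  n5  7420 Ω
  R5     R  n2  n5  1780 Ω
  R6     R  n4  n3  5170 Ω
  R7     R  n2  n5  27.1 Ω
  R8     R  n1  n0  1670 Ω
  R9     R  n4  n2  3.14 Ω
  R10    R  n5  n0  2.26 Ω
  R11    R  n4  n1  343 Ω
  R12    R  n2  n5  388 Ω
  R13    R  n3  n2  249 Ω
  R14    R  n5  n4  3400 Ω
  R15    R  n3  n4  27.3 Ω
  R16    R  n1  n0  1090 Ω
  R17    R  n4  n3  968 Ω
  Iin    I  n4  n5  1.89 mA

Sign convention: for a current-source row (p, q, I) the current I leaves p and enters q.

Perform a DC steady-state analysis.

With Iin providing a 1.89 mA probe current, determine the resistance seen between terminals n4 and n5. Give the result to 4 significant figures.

R_eq = 1.055 Ω

Apply KCL at each of the 5 non-ground nodes and solve the resulting linear system.
Node n1: branches {R8, R11, R16} → V_1 = -0.001308
Node n2: branches {R2, R5, R7, R9, R12, R13} → V_2 = -0.001495
Node n3: branches {R2, R3, R4, R6, R13, R15, R17} → V_3 = -0.0009039
Node n4: branches {R1, R6, R9, R11, R14, R15, R17, Iin} → V_4 = -0.001989
Node n5: branches {R1, R3, R4, R5, R7, R10, R12, R14, Iin} → V_5 = 4.483e-06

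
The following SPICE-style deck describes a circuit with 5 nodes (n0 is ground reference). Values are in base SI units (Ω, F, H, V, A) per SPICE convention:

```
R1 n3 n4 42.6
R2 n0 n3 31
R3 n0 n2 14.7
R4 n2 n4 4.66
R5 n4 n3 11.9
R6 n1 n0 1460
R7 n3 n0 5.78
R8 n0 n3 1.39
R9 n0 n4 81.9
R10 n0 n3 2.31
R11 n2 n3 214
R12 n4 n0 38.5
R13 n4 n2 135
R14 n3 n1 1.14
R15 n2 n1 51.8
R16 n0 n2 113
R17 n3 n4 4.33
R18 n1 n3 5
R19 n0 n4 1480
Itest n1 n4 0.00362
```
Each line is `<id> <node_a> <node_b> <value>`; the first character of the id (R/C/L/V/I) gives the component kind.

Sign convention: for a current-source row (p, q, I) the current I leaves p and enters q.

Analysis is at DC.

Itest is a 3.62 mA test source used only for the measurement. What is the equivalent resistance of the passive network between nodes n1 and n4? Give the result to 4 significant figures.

R_eq = 3.125 Ω

Element admittances at DC:
  Y(R1) = 0.02347 S between n3,n4
  Y(R2) = 0.03226 S between n0,n3
  Y(R3) = 0.06803 S between n0,n2
  Y(R4) = 0.2146 S between n2,n4
  Y(R5) = 0.08403 S between n4,n3
  Y(R6) = 0.0006849 S between n1,n0
  Y(R7) = 0.1730 S between n3,n0
  Y(R8) = 0.7194 S between n0,n3
  Y(R9) = 0.01221 S between n0,n4
  Y(R10) = 0.4329 S between n0,n3
  Y(R11) = 0.004673 S between n2,n3
  Y(R12) = 0.02597 S between n4,n0
  Y(R13) = 0.007407 S between n4,n2
  Y(R14) = 0.8772 S between n3,n1
  Y(R15) = 0.01931 S between n2,n1
  Y(R16) = 0.008850 S between n0,n2
  Y(R17) = 0.2309 S between n3,n4
  Y(R18) = 0.2000 S between n1,n3
  Y(R19) = 0.0006757 S between n0,n4
  Itest: injects 0.00362 A into n4 (from n1)
Assemble and solve the 4×4 MNA system:
  V(n1)=-0.003702  V(n2)=0.005006  V(n3)=-0.0004995  V(n4)=0.007612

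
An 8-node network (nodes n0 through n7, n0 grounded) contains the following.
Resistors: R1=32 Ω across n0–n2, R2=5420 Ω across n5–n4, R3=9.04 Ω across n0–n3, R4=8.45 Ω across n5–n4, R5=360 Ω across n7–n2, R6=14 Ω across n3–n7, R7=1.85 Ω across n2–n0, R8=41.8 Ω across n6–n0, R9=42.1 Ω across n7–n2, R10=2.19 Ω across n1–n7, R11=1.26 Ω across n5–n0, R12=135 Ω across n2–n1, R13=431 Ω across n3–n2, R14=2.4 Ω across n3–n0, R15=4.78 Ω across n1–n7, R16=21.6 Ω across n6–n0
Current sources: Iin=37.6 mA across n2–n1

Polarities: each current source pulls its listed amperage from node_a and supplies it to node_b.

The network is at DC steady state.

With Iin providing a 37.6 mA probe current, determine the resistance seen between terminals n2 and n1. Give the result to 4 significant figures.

MNA unknowns: 7 node voltages V₁..V_7
R1: Y=0.03125 on G[0,2]
R2: Y=0.0001845 on G[5,4]
R3: Y=0.1106 on G[0,3]
R4: Y=0.1183 on G[5,4]
R5: Y=0.002778 on G[7,2]
R6: Y=0.07143 on G[3,7]
R7: Y=0.5405 on G[2,0]
R8: Y=0.02392 on G[6,0]
R9: Y=0.02375 on G[7,2]
R10: Y=0.4566 on G[1,7]
R11: Y=0.7937 on G[5,0]
R12: Y=0.007407 on G[2,1]
R13: Y=0.002320 on G[3,2]
R14: Y=0.4167 on G[3,0]
R15: Y=0.2092 on G[1,7]
R16: Y=0.04630 on G[6,0]
Iin: z[2]−=0.0376, z[1]+=0.0376
solve → V1=0.4213, V2=-0.04040, V3=0.04381, V4=0.000, V5=0.000, V6=0.000, V7=0.3699

R_eq = 12.28 Ω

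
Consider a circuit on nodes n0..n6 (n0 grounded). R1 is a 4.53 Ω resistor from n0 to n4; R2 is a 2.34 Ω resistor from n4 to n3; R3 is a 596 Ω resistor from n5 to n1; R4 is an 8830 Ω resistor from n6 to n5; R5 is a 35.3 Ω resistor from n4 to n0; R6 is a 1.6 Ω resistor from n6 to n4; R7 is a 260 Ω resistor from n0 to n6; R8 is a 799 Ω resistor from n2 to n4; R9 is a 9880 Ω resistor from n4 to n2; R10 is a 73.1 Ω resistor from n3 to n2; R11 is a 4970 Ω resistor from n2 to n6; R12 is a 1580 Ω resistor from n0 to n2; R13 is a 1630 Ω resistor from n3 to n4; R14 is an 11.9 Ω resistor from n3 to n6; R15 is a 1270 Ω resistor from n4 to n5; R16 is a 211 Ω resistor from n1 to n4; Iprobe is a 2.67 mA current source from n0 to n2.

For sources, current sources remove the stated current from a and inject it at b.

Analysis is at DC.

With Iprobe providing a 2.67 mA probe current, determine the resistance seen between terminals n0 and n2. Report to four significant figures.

R_eq = 68.13 Ω

MNA unknowns: 6 node voltages V₁..V_6
R1: Y=0.2208 on G[0,4]
R2: Y=0.4274 on G[4,3]
R3: Y=0.001678 on G[5,1]
R4: Y=0.0001133 on G[6,5]
R5: Y=0.02833 on G[4,0]
R6: Y=0.6250 on G[6,4]
R7: Y=0.003846 on G[0,6]
R8: Y=0.001252 on G[2,4]
R9: Y=0.0001012 on G[4,2]
R10: Y=0.01368 on G[3,2]
R11: Y=0.0002012 on G[2,6]
R12: Y=0.0006329 on G[0,2]
R13: Y=0.0006135 on G[3,4]
R14: Y=0.08403 on G[3,6]
R15: Y=0.0007874 on G[4,5]
R16: Y=0.004739 on G[1,4]
Iprobe: z[0]−=0.00267, z[2]+=0.00267
solve → V1=0.01010, V2=0.1819, V3=0.01465, V4=0.01009, V5=0.01012, V6=0.01062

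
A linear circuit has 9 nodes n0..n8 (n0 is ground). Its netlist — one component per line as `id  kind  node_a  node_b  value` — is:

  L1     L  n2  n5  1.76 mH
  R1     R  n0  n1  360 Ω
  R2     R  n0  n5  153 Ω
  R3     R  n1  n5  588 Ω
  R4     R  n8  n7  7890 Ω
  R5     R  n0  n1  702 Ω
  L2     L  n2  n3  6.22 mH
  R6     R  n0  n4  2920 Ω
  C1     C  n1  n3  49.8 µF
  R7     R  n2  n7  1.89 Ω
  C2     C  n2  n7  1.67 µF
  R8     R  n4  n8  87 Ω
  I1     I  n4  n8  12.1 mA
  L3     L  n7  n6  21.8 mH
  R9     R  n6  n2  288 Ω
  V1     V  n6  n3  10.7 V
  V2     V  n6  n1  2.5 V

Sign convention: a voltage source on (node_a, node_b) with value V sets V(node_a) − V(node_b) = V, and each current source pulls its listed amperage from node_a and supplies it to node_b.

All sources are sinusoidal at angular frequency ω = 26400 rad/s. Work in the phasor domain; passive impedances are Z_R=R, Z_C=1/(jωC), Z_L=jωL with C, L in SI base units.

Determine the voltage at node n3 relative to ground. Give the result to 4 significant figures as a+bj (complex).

MNA unknowns: 8 node voltages V₁..V_8 plus 2 source currents (V1, V2)
L1: Y=0.000-0.02152j on G[2,5]
R1: Y=0.002778+0.000j on G[0,1]
R2: Y=0.006536+0.000j on G[0,5]
R3: Y=0.001701+0.000j on G[1,5]
R4: Y=0.0001267+0.000j on G[8,7]
R5: Y=0.001425+0.000j on G[0,1]
L2: Y=0.000-0.006090j on G[2,3]
R6: Y=0.0003425+0.000j on G[0,4]
C1: Y=0.000+1.315j on G[1,3]
R7: Y=0.5291+0.000j on G[2,7]
C2: Y=0.000+0.04409j on G[2,7]
R8: Y=0.01149+0.000j on G[4,8]
I1: z[4]−=0.0121, z[8]+=0.0121
L3: Y=0.000-0.001738j on G[7,6]
R9: Y=0.003472+0.000j on G[6,2]
V1: row V6−V3=10.7, i_V1 at 6,3
V2: row V6−V1=2.5, i_V2 at 6,1
solve → V1=1.104-2.162j, V2=-1.373+1.030j, V3=-7.096-2.162j, V4=-0.6531+0.2717j, V5=-0.6759+1.376j, V6=3.604-2.162j, V7=-1.384+1.014j, V8=0.3802+0.2798j
aux → i_V1=-0.01943-10.75j, i_V2=0.007669+10.77j

-7.096-2.162j V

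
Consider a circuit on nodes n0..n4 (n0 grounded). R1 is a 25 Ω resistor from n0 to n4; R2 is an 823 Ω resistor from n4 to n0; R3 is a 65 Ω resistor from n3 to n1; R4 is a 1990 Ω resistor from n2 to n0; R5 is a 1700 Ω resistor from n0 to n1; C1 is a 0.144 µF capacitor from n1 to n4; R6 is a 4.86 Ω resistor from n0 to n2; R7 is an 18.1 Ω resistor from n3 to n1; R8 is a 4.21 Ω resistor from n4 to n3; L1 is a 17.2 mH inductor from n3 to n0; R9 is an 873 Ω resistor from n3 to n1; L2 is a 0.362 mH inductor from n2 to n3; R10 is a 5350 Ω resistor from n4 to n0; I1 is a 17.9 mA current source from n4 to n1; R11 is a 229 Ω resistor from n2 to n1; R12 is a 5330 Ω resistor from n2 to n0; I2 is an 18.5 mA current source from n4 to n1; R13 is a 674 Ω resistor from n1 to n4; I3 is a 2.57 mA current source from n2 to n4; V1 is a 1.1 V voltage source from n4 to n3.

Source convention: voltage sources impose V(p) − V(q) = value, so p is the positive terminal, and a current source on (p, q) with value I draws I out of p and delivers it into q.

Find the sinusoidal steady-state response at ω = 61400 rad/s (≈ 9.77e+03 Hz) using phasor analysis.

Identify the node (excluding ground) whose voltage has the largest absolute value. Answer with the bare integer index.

4

Element admittances at ω=61400 rad/s:
  Y(R1) = 0.04000+0.000j S between n0,n4
  Y(R2) = 0.001215+0.000j S between n4,n0
  Y(R3) = 0.01538+0.000j S between n3,n1
  Y(R4) = 0.0005025+0.000j S between n2,n0
  Y(R5) = 0.0005882+0.000j S between n0,n1
  Y(C1) = 0.000+0.008842j S between n1,n4
  Y(R6) = 0.2058+0.000j S between n0,n2
  Y(R7) = 0.05525+0.000j S between n3,n1
  Y(R8) = 0.2375+0.000j S between n4,n3
  Y(L1) = 0.000-0.0009469j S between n3,n0
  Y(R9) = 0.001145+0.000j S between n3,n1
  Y(L2) = 0.000-0.04499j S between n2,n3
  Y(R10) = 0.0001869+0.000j S between n4,n0
  I1: injects 0.0179 A into n1 (from n4)
  Y(R11) = 0.004367+0.000j S between n2,n1
  Y(R12) = 0.0001876+0.000j S between n2,n0
  I2: injects 0.0185 A into n1 (from n4)
  Y(R13) = 0.001484+0.000j S between n1,n4
  I3: injects 0.00257 A into n4 (from n2)
  V1: constraint V(n4)−V(n3) = 1.1
Assemble and solve the 5×5 MNA system:
  V(n1)=0.006306-0.3082j  V(n2)=-0.1151+0.07939j  V(n3)=-0.5170-0.4033j  V(n4)=0.5830-0.4033j
  i(V1)=-0.3209+0.01174j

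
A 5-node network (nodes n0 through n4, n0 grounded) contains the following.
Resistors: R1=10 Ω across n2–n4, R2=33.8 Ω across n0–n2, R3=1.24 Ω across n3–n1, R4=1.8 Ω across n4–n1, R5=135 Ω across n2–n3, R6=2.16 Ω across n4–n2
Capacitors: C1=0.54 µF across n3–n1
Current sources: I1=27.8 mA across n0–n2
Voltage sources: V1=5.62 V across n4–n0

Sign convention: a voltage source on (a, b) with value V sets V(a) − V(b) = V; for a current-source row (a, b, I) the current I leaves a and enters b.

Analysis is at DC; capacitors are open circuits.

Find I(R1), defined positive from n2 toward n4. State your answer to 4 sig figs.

-0.02309 A

MNA unknowns: 4 node voltages V₁..V_4 plus 1 source current (V1)
R1: Y=0.1000 on G[2,4]
R2: Y=0.02959 on G[0,2]
C1: Y=0.000 on G[3,1]
I1: z[0]−=0.0278, z[2]+=0.0278
R3: Y=0.8065 on G[3,1]
R4: Y=0.5556 on G[4,1]
R5: Y=0.007407 on G[2,3]
R6: Y=0.4630 on G[4,2]
V1: row V4−V0=5.62, i_V1 at 4,0
solve → V1=5.617, V2=5.389, V3=5.615, V4=5.620
aux → i_V1=-0.1316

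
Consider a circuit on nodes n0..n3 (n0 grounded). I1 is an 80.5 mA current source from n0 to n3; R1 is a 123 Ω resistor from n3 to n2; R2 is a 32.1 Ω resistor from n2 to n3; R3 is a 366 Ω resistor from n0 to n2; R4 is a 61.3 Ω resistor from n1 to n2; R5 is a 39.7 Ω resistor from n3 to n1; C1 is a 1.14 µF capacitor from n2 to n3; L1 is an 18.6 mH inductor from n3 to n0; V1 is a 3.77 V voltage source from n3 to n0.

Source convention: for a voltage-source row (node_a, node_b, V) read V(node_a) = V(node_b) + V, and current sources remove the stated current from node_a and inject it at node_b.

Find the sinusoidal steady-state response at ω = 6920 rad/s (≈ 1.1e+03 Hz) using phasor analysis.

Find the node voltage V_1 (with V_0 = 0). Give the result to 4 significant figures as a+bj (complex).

MNA unknowns: 3 node voltages V₁..V_3 plus 1 source current (V1)
I1: z[0]−=0.0805, z[3]+=0.0805
R1: Y=0.008130+0.000j on G[3,2]
R2: Y=0.03115+0.000j on G[2,3]
R3: Y=0.002732+0.000j on G[0,2]
R4: Y=0.01631+0.000j on G[1,2]
R5: Y=0.02519+0.000j on G[3,1]
C1: Y=0.000+0.007889j on G[2,3]
L1: Y=0.000-0.007769j on G[3,0]
V1: row V3−V0=3.77, i_V1 at 3,0
solve → V1=3.694+0.01158j, V2=3.576+0.02947j, V3=3.770+0.000j
aux → i_V1=0.07073+0.02921j

3.694+0.01158j V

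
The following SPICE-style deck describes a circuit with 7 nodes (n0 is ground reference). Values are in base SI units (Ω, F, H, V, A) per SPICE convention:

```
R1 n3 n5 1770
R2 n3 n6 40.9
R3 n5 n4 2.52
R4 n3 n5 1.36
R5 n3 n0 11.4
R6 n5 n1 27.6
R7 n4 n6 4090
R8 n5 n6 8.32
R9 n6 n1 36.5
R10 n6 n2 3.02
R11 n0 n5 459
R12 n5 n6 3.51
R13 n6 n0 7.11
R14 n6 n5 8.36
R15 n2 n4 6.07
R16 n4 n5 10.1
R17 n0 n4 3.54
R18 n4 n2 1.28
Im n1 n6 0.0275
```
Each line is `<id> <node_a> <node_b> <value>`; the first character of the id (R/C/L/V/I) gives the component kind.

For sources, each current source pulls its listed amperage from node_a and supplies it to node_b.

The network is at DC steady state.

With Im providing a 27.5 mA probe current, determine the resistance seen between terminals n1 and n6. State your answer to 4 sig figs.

MNA unknowns: 6 node voltages V₁..V_6
R1: Y=0.0005650 on G[3,5]
R2: Y=0.02445 on G[3,6]
R3: Y=0.3968 on G[5,4]
R4: Y=0.7353 on G[3,5]
R5: Y=0.08772 on G[3,0]
R6: Y=0.03623 on G[5,1]
R7: Y=0.0002445 on G[4,6]
R8: Y=0.1202 on G[5,6]
R9: Y=0.02740 on G[6,1]
R10: Y=0.3311 on G[6,2]
R11: Y=0.002179 on G[0,5]
R12: Y=0.2849 on G[5,6]
R13: Y=0.1406 on G[6,0]
R14: Y=0.1196 on G[6,5]
R15: Y=0.1647 on G[2,4]
R16: Y=0.09901 on G[4,5]
R17: Y=0.2825 on G[0,4]
R18: Y=0.7812 on G[4,2]
Im: z[1]−=0.0275, z[6]+=0.0275
solve → V1=-0.4335, V2=0.0008556, V3=-0.008259, V4=-0.002362, V5=-0.009852, V6=0.01005

R_eq = 16.13 Ω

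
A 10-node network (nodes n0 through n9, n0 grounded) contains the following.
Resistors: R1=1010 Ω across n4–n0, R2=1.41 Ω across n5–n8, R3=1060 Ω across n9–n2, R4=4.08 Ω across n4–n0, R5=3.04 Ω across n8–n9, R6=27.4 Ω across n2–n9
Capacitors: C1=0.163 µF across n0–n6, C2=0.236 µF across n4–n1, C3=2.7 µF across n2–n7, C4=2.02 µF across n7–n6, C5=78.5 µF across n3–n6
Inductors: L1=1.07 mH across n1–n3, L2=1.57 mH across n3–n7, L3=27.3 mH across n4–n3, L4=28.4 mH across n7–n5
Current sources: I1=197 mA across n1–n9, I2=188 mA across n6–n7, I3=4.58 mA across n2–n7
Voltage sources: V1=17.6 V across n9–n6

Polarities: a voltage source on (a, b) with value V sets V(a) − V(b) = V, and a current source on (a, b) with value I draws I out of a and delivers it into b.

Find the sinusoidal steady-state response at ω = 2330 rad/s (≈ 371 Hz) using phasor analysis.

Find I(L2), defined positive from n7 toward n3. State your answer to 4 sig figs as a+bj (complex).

Element admittances at ω=2330 rad/s:
  Y(R1) = 0.0009901+0.000j S between n4,n0
  Y(C1) = 0.000+0.0003798j S between n0,n6
  Y(R2) = 0.7092+0.000j S between n5,n8
  Y(C2) = 0.000+0.0005499j S between n4,n1
  Y(C3) = 0.000+0.006291j S between n2,n7
  Y(L1) = 0.000-0.4011j S between n1,n3
  Y(R3) = 0.0009434+0.000j S between n9,n2
  Y(C4) = 0.000+0.004707j S between n7,n6
  Y(L2) = 0.000-0.2734j S between n3,n7
  I1: injects 0.197 A into n9 (from n1)
  I2: injects 0.188 A into n7 (from n6)
  Y(L3) = 0.000-0.01572j S between n4,n3
  Y(R4) = 0.2451+0.000j S between n4,n0
  Y(R5) = 0.3289+0.000j S between n8,n9
  Y(L4) = 0.000-0.01511j S between n7,n5
  Y(R6) = 0.03650+0.000j S between n2,n9
  Y(C5) = 0.000+0.1829j S between n3,n6
  I3: injects 0.00458 A into n7 (from n2)
  V1: constraint V(n9)−V(n6) = 17.6
Assemble and solve the 10×10 MNA system:
  V(n1)=0.02273-0.5075j  V(n2)=17.78-2.742j  V(n3)=0.02270-0.01563j  V(n4)=0.0002212-0.001386j  V(n5)=18.46+1.344j  V(n6)=0.8979+0.1433j  V(n7)=0.6095+0.8116j  V(n8)=18.47+0.9635j  V(n9)=18.50+0.1433j
  i(V1)=0.1620+0.1618j

0.2261-0.1604j A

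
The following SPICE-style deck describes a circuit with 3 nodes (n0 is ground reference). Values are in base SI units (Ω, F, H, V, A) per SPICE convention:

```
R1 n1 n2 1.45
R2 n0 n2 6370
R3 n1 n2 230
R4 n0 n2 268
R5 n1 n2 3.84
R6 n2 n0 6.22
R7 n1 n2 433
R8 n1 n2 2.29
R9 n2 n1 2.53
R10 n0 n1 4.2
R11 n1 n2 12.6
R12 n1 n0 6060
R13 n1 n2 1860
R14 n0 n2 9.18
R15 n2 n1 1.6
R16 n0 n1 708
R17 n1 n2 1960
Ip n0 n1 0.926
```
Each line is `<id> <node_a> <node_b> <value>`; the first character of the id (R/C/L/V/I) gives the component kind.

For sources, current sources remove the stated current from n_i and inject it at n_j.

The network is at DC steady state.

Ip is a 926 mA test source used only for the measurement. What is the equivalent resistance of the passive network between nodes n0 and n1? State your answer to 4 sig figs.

R_eq = 2.057 Ω

Apply KCL at each of the 2 non-ground nodes and solve the resulting linear system.
Node n1: branches {R1, R3, R5, R7, R8, R9, R10, R11, R12, R13, R15, R16, R17, Ip} → V_1 = 1.904
Node n2: branches {R1, R2, R3, R4, R5, R6, R7, R8, R9, R11, R13, R14, R15, R17} → V_2 = 1.716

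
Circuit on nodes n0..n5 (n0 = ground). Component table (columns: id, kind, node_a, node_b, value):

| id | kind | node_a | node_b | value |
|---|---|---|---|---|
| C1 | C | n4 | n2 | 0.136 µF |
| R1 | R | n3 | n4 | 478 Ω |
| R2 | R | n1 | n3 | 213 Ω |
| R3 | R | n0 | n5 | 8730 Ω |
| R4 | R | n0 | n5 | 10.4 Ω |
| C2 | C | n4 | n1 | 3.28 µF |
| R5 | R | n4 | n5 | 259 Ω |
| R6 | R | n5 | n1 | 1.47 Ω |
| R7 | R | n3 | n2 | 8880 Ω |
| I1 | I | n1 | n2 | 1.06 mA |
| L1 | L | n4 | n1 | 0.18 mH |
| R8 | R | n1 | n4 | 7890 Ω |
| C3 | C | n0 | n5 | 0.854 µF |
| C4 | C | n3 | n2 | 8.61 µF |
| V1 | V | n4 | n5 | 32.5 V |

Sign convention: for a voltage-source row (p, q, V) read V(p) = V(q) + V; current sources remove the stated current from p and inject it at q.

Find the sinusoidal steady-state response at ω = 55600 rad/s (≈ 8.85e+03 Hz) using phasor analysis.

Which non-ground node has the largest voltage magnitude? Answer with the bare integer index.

MNA unknowns: 5 node voltages V₁..V_5 plus 1 source current (V1)
C1: Y=0.000+0.007562j on G[4,2]
R1: Y=0.002092+0.000j on G[3,4]
R2: Y=0.004695+0.000j on G[1,3]
R3: Y=0.0001145+0.000j on G[0,5]
R4: Y=0.09615+0.000j on G[0,5]
C2: Y=0.000+0.1824j on G[4,1]
R5: Y=0.003861+0.000j on G[4,5]
R6: Y=0.6803+0.000j on G[5,1]
R7: Y=0.0001126+0.000j on G[3,2]
I1: z[1]−=0.00106, z[2]+=0.00106
L1: Y=0.000-0.09992j on G[4,1]
R8: Y=0.0001267+0.000j on G[1,4]
C3: Y=0.000+0.04748j on G[0,5]
C4: Y=0.000+0.4787j on G[3,2]
V1: row V4−V5=32.5, i_V1 at 4,5
solve → V1=0.6398+3.917j, V2=24.05+11.94j, V3=23.91+12.13j, V4=32.50+0.000j, V5=0.000+0.000j
aux → i_V1=-0.5607-2.665j

4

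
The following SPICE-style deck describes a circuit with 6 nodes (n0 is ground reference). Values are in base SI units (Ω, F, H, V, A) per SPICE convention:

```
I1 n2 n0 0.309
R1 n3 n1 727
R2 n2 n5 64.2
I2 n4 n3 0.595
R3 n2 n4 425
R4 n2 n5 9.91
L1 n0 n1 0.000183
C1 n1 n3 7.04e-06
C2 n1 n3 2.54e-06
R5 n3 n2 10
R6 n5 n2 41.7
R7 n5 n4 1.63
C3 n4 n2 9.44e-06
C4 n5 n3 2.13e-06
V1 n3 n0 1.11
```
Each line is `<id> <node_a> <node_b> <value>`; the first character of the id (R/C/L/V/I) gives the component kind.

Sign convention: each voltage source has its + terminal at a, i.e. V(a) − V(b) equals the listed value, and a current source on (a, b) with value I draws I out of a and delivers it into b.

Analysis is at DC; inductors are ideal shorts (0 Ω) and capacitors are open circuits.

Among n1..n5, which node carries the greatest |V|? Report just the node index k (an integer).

4

MNA unknowns: 5 node voltages V₁..V_5 plus 2 source currents (L1, V1)
I1: z[2]−=0.309, z[0]+=0.309
R1: Y=0.001376 on G[3,1]
R2: Y=0.01558 on G[2,5]
I2: z[4]−=0.595, z[3]+=0.595
R3: Y=0.002353 on G[2,4]
R4: Y=0.1009 on G[2,5]
L1: row V0−V1=0, i_L1 at 0,1
C1: Y=0.000 on G[1,3]
C2: Y=0.000 on G[1,3]
R5: Y=0.1000 on G[3,2]
R6: Y=0.02398 on G[5,2]
R7: Y=0.6135 on G[5,4]
C3: Y=0.000 on G[4,2]
C4: Y=0.000 on G[5,3]
V1: row V3−V0=1.11, i_V1 at 3,0
solve → V1=0.000, V2=-7.930, V3=1.110, V4=-13.03, V5=-12.08
aux → i_L1=-0.001527, i_V1=-0.3105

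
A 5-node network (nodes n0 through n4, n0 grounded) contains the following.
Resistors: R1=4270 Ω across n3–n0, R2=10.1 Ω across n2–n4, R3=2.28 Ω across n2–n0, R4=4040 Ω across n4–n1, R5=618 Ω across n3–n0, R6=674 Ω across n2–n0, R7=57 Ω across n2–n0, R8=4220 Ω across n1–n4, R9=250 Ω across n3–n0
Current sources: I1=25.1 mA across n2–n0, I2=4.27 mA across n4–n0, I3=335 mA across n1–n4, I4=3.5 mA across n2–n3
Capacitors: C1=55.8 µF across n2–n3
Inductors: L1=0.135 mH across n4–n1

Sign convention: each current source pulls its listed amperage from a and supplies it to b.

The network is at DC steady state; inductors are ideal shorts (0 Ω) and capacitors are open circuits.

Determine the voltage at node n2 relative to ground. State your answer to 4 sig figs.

Element admittances at DC:
  Y(R1) = 0.0002342 S between n3,n0
  Y(R2) = 0.09901 S between n2,n4
  Y(R3) = 0.4386 S between n2,n0
  I1: injects 0.0251 A into n0 (from n2)
  I2: injects 0.00427 A into n0 (from n4)
  Y(R4) = 0.0002475 S between n4,n1
  Y(R5) = 0.001618 S between n3,n0
  Y(R6) = 0.001484 S between n2,n0
  Y(C1) = 0.000 S between n2,n3
  I3: injects 0.335 A into n4 (from n1)
  Y(R7) = 0.01754 S between n2,n0
  Y(R8) = 0.0002370 S between n1,n4
  Y(R9) = 0.004000 S between n3,n0
  L1: short n4↔n1 (DC inductor)
  I4: injects 0.0035 A into n3 (from n2)
Assemble and solve the 5×5 MNA system:
  V(n1)=-0.1150  V(n2)=-0.07183  V(n3)=0.5981  V(n4)=-0.1150
  i(L1)=0.3350

-0.07183 V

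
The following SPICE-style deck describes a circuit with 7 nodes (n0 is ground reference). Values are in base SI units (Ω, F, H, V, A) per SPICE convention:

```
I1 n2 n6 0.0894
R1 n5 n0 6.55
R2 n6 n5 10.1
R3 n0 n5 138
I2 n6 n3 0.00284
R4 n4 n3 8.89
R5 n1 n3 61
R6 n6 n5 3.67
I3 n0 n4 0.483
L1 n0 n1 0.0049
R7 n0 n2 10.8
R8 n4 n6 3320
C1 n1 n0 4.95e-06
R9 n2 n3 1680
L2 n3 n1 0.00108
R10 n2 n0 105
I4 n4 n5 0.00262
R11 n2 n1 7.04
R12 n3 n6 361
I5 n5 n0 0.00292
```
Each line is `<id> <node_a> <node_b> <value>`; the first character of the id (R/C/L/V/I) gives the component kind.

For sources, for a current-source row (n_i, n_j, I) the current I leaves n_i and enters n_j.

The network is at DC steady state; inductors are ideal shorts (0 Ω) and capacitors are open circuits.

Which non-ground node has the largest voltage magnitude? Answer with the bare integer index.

Element admittances at DC:
  I1: injects 0.0894 A into n6 (from n2)
  Y(R1) = 0.1527 S between n5,n0
  Y(R2) = 0.09901 S between n6,n5
  Y(R3) = 0.007246 S between n0,n5
  I2: injects 0.00284 A into n3 (from n6)
  Y(R4) = 0.1125 S between n4,n3
  Y(R5) = 0.01639 S between n1,n3
  Y(R6) = 0.2725 S between n6,n5
  I3: injects 0.483 A into n4 (from n0)
  L1: short n0↔n1 (DC inductor)
  Y(R7) = 0.09259 S between n0,n2
  Y(R8) = 0.0003012 S between n4,n6
  Y(C1) = 0.000 S between n1,n0
  Y(R9) = 0.0005952 S between n2,n3
  L2: short n3↔n1 (DC inductor)
  Y(R10) = 0.009524 S between n2,n0
  I4: injects 0.00262 A into n5 (from n4)
  Y(R11) = 0.1420 S between n2,n1
  Y(R12) = 0.002770 S between n3,n6
  I5: injects 0.00292 A into n0 (from n5)
Assemble and solve the 8×8 MNA system:
  V(n1)=0.000  V(n2)=-0.3653  V(n3)=0.000  V(n4)=4.261  V(n5)=0.5328  V(n6)=0.7629
  i(L1)=-0.4322  i(L2)=0.4841

4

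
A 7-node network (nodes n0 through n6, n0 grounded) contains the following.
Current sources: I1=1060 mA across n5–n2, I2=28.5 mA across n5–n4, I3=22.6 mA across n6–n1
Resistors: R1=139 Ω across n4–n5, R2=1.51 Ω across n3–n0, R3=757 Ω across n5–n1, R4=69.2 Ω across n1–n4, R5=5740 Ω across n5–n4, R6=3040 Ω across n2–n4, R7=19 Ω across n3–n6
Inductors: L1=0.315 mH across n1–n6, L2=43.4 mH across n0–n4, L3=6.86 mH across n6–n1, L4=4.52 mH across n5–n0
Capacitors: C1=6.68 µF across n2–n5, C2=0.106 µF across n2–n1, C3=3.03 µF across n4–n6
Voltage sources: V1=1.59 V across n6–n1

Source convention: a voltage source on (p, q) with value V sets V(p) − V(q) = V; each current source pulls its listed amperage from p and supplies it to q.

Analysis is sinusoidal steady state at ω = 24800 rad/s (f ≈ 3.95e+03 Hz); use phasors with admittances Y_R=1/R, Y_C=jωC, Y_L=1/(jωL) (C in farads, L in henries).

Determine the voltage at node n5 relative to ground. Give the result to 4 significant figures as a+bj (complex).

-3.019-2.597j V

MNA unknowns: 6 node voltages V₁..V_6 plus 1 source current (V1)
I1: z[5]−=1.06, z[2]+=1.06
R1: Y=0.007194+0.000j on G[4,5]
L1: Y=0.000-0.1280j on G[1,6]
R2: Y=0.6623+0.000j on G[3,0]
R3: Y=0.001321+0.000j on G[5,1]
L2: Y=0.000-0.0009291j on G[0,4]
C1: Y=0.000+0.1657j on G[2,5]
R4: Y=0.01445+0.000j on G[1,4]
R5: Y=0.0001742+0.000j on G[5,4]
I2: z[5]−=0.0285, z[4]+=0.0285
C2: Y=0.000+0.002629j on G[2,1]
L3: Y=0.000-0.005878j on G[6,1]
C3: Y=0.000+0.07514j on G[4,6]
I3: z[6]−=0.0226, z[1]+=0.0226
R6: Y=0.0003289+0.000j on G[2,4]
L4: Y=0.000-0.008921j on G[5,0]
R7: Y=0.05263+0.000j on G[3,6]
V1: row V6−V1=1.59, i_V1 at 6,1
solve → V1=-1.108-0.5488j, V2=-2.972-8.870j, V3=0.03548-0.04040j, V4=0.1897-0.3544j, V5=-3.019-2.597j, V6=0.4819-0.5488j
aux → i_V1=-0.06070+0.2177j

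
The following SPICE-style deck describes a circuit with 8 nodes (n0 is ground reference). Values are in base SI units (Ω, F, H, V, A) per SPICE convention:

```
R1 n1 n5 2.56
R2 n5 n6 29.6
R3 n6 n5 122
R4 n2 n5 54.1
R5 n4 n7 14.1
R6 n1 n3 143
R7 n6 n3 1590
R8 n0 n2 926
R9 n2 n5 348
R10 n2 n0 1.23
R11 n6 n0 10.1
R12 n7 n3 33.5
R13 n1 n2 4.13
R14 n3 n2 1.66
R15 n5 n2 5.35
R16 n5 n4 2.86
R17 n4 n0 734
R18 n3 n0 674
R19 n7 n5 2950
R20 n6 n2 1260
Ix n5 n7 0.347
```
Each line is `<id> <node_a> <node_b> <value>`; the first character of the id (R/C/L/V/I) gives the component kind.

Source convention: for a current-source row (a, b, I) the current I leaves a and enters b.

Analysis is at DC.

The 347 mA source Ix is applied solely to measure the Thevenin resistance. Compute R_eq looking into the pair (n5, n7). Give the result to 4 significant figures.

R_eq = 11.65 Ω

Apply KCL at each of the 7 non-ground nodes and solve the resulting linear system.
Node n1: branches {R1, R6, R13} → V_1 = -0.1576
Node n2: branches {R4, R8, R9, R10, R13, R14, R15, R20} → V_2 = 0.008434
Node n3: branches {R6, R7, R12, R14, R18} → V_3 = 0.1818
Node n4: branches {R5, R16, R17} → V_4 = 0.4135
Node n5: branches {R1, R2, R3, R4, R9, R15, R16, R19, Ix} → V_5 = -0.2667
Node n6: branches {R2, R3, R7, R11, R20} → V_6 = -0.07776
Node n7: branches {R5, R12, R19, Ix} → V_7 = 3.775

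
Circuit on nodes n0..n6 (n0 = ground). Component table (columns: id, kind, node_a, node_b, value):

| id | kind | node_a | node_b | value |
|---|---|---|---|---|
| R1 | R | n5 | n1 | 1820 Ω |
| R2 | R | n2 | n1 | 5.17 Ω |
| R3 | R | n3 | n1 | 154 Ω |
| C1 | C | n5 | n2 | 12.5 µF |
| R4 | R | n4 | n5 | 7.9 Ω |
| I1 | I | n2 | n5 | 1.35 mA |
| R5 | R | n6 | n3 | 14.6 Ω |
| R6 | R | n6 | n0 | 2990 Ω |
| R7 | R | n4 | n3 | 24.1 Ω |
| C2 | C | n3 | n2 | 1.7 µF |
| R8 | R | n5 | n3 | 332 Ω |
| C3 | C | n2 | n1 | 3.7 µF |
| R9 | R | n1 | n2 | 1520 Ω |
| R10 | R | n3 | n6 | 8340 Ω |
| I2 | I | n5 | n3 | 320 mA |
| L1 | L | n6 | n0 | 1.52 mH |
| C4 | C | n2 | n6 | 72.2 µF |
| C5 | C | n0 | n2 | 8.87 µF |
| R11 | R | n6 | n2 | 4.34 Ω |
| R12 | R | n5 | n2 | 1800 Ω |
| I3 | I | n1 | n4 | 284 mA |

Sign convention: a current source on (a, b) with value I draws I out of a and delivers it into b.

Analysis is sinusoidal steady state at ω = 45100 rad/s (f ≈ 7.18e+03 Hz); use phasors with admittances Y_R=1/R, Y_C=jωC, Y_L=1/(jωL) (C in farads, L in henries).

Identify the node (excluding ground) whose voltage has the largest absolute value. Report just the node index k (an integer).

Element admittances at ω=45100 rad/s:
  Y(R1) = 0.0005495+0.000j S between n5,n1
  Y(R2) = 0.1934+0.000j S between n2,n1
  Y(R3) = 0.006494+0.000j S between n3,n1
  Y(C1) = 0.000+0.5637j S between n5,n2
  Y(R4) = 0.1266+0.000j S between n4,n5
  I1: injects 0.00135 A into n5 (from n2)
  Y(R5) = 0.06849+0.000j S between n6,n3
  Y(R6) = 0.0003344+0.000j S between n6,n0
  Y(R7) = 0.04149+0.000j S between n4,n3
  Y(C2) = 0.000+0.07667j S between n3,n2
  Y(R8) = 0.003012+0.000j S between n5,n3
  Y(C3) = 0.000+0.1669j S between n2,n1
  Y(R9) = 0.0006579+0.000j S between n1,n2
  Y(R10) = 0.0001199+0.000j S between n3,n6
  I2: injects 0.32 A into n3 (from n5)
  Y(L1) = 0.000-0.01459j S between n6,n0
  Y(C4) = 0.000+3.256j S between n2,n6
  Y(C5) = 0.000+0.4000j S between n0,n2
  Y(R11) = 0.2304+0.000j S between n6,n2
  Y(R12) = 0.0005556+0.000j S between n5,n2
  I3: injects 0.284 A into n4 (from n1)
Assemble and solve the 6×6 MNA system:
  V(n1)=-0.8186+0.6241j  V(n2)=-0.001068-0.001999j  V(n3)=2.332-1.621j  V(n4)=2.189-0.3727j  V(n5)=-0.1013+0.03653j  V(n6)=-0.03053-0.05412j

3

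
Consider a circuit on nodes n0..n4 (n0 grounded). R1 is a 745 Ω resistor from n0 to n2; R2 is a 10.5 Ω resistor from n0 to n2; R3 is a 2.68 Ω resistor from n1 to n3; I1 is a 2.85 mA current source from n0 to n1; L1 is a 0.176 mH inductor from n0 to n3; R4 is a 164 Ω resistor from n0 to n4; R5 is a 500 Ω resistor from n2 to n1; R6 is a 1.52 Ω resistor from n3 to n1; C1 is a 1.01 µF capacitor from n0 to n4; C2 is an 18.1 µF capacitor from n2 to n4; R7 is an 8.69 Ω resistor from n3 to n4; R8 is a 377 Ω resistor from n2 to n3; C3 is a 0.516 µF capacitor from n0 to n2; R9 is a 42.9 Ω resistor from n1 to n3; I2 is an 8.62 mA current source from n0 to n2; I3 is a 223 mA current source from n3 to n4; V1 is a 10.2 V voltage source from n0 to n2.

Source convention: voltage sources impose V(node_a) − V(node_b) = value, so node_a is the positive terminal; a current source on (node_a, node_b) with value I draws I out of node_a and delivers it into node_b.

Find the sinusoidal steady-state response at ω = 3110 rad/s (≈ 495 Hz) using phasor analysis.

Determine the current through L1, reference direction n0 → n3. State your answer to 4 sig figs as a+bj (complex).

MNA unknowns: 4 node voltages V₁..V_4 plus 1 source current (V1)
R1: Y=0.001342+0.000j on G[0,2]
R2: Y=0.09524+0.000j on G[0,2]
R3: Y=0.3731+0.000j on G[1,3]
I1: z[0]−=0.00285, z[1]+=0.00285
L1: Y=0.000-1.827j on G[0,3]
R4: Y=0.006098+0.000j on G[0,4]
R5: Y=0.002000+0.000j on G[2,1]
R6: Y=0.6579+0.000j on G[3,1]
C1: Y=0.000+0.003141j on G[0,4]
C2: Y=0.000+0.05629j on G[2,4]
R7: Y=0.1151+0.000j on G[3,4]
R8: Y=0.002653+0.000j on G[2,3]
C3: Y=0.000+0.001605j on G[0,2]
R9: Y=0.02331+0.000j on G[1,3]
I2: z[0]−=0.00862, z[2]+=0.00862
I3: z[3]−=0.223, z[4]+=0.223
V1: row V0−V2=10.2, i_V1 at 0,2
solve → V1=0.2730-0.1800j, V2=-10.20+0.000j, V3=0.2902-0.1803j, V4=-0.2355-4.794j
aux → i_V1=-1.312-0.5764j

0.3294+0.5301j A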